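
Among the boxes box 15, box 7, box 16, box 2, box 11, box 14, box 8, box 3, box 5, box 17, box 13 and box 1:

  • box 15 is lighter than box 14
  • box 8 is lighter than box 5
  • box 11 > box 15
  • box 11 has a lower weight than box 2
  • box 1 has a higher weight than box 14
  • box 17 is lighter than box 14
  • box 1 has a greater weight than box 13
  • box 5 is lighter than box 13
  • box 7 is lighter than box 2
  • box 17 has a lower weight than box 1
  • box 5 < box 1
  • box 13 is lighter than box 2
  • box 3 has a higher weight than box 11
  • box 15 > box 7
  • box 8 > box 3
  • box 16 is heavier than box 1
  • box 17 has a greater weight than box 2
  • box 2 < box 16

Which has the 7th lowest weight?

Chaining the given pairs: box 7 < box 15 < box 11 < box 3 < box 8 < box 5 < box 13 < box 2 < box 17 < box 14 < box 1 < box 16.
Counting 7 from the smallest end gives box 13.

box 13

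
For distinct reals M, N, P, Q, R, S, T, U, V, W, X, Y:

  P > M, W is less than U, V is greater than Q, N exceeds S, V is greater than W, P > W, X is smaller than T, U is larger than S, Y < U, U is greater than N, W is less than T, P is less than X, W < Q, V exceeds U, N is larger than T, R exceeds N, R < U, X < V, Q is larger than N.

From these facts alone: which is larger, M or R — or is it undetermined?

R

M < P and P < X give M < X.
Then X < T extends the chain to T.
With T < N: M < P < X < T < N.
With N < R: M < P < X < T < N < R.
So R is larger.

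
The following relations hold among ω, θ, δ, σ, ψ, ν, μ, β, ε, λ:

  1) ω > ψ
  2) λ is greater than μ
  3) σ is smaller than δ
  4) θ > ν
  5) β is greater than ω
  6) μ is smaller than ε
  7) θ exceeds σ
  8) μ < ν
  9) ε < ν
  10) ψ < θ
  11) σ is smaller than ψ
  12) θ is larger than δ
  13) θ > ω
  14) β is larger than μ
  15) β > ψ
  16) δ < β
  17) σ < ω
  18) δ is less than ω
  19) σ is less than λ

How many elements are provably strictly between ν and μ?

The relations place μ below ν. An element lies strictly between them when it is forced above μ and also forced below ν.
Above μ: {λ, β, ε, θ}. Below ν: {ε}.
Intersection: {ε} — 1.

1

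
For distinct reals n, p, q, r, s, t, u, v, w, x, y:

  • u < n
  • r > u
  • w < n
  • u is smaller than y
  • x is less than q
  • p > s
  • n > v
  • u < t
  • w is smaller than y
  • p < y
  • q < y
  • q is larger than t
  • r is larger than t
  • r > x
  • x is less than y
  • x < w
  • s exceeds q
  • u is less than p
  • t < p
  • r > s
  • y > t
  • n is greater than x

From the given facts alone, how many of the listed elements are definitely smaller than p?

Directly below p: u, t, s.
One step further: q (4 so far).
One step further: x (5 so far).
No other element is forced below p by the given relations, so the count is 5.

5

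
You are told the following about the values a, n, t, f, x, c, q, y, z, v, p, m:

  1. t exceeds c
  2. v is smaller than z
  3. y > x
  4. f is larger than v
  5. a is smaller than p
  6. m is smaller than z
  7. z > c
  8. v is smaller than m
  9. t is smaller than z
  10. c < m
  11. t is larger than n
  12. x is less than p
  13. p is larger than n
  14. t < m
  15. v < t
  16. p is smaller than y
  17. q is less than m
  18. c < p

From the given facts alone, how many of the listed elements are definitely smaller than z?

The elements the relations force below z are c, n, v, t, q, m — no chain reaches any other.
That is 6.

6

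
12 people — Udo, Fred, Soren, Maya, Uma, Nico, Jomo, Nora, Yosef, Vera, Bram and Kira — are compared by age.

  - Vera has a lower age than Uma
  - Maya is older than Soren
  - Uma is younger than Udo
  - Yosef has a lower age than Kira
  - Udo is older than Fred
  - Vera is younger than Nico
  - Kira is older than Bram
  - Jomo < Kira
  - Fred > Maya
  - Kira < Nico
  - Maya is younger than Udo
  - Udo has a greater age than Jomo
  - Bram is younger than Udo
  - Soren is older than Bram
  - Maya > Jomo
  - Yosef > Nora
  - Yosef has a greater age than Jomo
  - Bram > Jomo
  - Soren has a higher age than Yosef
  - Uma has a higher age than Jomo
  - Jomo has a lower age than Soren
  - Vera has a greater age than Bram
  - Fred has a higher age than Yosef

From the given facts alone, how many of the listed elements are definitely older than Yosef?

6

Directly above Yosef: Kira, Soren, Fred.
One step further: Nico, Maya, Udo (6 so far).
No other element is forced above Yosef by the given relations, so the count is 6.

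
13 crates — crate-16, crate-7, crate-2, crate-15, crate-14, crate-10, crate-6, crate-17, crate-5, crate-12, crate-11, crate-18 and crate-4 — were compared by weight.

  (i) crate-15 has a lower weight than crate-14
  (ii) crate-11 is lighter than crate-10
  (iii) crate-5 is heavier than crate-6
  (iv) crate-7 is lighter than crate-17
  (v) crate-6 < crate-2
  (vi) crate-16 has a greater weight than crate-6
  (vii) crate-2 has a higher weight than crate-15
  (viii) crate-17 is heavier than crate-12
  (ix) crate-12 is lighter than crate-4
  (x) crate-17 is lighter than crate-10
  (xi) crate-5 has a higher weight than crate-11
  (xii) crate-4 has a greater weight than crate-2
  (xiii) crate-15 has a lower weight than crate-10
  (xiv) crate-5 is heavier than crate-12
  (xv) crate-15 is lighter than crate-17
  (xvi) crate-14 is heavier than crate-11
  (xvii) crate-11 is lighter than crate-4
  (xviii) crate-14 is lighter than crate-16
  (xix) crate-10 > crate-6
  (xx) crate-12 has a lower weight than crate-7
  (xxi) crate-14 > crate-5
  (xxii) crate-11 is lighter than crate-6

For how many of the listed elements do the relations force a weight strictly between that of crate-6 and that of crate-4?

Chaining upward from crate-6 reaches: crate-5, crate-14, crate-16, crate-2, crate-10.
Chaining downward from crate-4 reaches: crate-11, crate-12, crate-15, crate-2.
Strictly between crate-6 and crate-4 are those in both lists: crate-2 — 1 element.

1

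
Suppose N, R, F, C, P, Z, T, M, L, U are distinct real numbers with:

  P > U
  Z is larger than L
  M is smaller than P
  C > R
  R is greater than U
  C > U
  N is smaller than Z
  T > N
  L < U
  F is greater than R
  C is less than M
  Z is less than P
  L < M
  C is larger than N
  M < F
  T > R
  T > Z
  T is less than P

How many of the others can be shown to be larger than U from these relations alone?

Directly above U: R, C, P.
One step further: M, F, T (6 so far).
Nothing else is reachable above U; 6 in all.

6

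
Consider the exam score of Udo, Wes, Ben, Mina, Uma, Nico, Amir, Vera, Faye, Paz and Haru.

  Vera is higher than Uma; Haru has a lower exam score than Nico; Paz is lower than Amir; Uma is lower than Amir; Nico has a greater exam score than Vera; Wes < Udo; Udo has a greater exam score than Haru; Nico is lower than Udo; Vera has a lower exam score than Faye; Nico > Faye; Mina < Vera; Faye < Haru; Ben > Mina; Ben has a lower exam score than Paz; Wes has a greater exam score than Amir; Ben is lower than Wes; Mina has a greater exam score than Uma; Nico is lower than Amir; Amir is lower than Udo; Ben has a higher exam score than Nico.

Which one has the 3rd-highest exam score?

The consecutive relations fix a unique order: Uma < Mina < Vera < Faye < Haru < Nico < Ben < Paz < Amir < Wes < Udo.
The 3rd largest is Amir.

Amir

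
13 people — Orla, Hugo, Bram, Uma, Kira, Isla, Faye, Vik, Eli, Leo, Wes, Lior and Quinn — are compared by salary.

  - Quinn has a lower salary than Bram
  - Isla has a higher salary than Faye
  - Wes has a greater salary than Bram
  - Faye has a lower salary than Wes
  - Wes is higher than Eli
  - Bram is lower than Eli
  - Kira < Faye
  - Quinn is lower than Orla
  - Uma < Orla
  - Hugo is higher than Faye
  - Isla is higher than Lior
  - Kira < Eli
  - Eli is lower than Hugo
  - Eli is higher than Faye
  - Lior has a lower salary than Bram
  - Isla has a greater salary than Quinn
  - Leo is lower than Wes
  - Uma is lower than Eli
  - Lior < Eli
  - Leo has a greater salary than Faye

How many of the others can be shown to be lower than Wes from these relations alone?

8

Directly below Wes: Faye, Leo, Bram, Eli.
One step further: Quinn, Lior, Kira, Uma (8 so far).
No other element is forced below Wes by the given relations, so the count is 8.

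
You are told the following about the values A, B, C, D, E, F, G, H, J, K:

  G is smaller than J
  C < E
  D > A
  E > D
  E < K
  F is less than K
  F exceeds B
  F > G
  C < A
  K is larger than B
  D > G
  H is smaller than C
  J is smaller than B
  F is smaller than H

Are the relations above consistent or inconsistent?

consistent

Every relation is compatible with G < J < B < F < H < C < A < D < E < K; the set is consistent.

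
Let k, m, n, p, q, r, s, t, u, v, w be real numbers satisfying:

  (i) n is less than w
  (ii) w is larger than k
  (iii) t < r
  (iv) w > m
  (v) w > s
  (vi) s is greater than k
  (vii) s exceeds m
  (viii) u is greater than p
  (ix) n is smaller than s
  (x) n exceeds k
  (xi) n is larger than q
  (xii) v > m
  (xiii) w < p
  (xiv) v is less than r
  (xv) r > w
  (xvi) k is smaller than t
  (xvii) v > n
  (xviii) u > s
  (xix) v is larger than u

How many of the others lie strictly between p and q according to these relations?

3

The relations place q below p. An element lies strictly between them when it is forced above q and also forced below p.
Above q: {n, s, w, u, v, r}. Below p: {k, m, n, s, w}.
Intersection: {n, s, w} — 3.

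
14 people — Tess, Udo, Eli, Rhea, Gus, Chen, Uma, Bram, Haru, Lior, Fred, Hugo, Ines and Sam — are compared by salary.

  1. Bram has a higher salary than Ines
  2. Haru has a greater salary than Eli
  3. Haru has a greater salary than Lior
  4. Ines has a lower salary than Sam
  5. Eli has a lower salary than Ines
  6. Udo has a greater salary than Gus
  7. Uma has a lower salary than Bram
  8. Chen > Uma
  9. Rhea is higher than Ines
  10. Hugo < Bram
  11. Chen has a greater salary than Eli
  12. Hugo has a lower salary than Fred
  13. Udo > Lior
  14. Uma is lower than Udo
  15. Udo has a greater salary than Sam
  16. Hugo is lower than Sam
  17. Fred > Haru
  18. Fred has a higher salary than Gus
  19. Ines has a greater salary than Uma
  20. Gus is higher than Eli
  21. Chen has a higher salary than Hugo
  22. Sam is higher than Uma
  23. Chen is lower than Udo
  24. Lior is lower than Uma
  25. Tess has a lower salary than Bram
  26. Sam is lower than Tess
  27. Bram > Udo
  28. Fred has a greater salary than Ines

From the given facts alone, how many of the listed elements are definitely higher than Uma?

The elements the relations force above Uma are Ines, Sam, Tess, Chen, Udo, Fred, Bram, Rhea — no chain reaches any other.
That is 8.

8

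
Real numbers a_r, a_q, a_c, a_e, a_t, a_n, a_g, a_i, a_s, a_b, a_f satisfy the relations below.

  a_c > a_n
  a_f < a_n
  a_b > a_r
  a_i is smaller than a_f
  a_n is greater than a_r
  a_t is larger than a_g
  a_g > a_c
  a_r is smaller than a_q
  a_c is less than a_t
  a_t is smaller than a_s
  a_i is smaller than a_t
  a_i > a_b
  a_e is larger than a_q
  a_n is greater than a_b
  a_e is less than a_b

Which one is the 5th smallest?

a_i

Piecing the relations together gives one ordering: a_r < a_q < a_e < a_b < a_i < a_f < a_n < a_c < a_g < a_t < a_s.
Counting 5 from the smallest end gives a_i.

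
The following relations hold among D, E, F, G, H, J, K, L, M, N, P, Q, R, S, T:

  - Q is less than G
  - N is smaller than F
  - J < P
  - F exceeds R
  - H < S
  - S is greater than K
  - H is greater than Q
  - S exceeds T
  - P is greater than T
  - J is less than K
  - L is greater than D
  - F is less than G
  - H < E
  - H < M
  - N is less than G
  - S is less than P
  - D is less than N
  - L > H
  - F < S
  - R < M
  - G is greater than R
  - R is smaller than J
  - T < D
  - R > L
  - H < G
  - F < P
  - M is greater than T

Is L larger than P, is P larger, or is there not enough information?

P

Chaining the given relations: L < R < J < K < S < P.
So P is larger.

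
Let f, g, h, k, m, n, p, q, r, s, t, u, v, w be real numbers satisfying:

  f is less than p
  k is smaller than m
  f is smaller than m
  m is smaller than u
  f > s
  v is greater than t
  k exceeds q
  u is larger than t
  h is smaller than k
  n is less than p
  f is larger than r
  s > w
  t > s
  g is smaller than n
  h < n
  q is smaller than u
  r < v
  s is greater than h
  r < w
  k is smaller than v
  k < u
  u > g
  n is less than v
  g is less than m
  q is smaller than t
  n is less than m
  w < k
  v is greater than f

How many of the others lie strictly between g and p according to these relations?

1

The relations place g below p. An element lies strictly between them when it is forced above g and also forced below p.
Above g: {n, m, v, u}. Below p: {r, h, n, w, s, f}.
Intersection: {n} — 1.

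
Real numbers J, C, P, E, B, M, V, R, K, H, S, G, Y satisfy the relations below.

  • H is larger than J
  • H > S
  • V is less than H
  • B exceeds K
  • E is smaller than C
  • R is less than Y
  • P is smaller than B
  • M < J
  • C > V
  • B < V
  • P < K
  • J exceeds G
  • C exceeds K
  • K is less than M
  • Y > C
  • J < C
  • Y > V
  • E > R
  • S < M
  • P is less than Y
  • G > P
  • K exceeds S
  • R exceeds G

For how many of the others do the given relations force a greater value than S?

The elements the relations force above S are K, M, J, B, V, C, Y, H — no chain reaches any other.
That is 8.

8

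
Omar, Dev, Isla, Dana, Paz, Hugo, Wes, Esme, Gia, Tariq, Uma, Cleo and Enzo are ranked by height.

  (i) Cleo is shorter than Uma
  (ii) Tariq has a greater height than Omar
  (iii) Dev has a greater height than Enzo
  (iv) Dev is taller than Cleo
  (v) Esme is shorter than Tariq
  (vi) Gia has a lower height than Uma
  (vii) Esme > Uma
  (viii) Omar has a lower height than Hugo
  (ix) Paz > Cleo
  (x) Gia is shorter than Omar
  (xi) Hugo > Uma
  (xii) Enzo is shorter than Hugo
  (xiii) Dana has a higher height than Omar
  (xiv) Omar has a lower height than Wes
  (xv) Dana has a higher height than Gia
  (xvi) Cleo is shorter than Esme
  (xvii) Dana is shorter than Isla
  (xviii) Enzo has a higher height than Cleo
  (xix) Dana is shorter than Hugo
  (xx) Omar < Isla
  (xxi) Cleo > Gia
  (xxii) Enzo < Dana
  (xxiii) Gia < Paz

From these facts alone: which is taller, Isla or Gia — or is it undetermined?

Link the given pairs in sequence: Gia < Cleo; Cleo < Enzo; Enzo < Dana; Dana < Isla.
Chaining these gives Gia < Cleo < Enzo < Dana < Isla.
So Isla is taller.

Isla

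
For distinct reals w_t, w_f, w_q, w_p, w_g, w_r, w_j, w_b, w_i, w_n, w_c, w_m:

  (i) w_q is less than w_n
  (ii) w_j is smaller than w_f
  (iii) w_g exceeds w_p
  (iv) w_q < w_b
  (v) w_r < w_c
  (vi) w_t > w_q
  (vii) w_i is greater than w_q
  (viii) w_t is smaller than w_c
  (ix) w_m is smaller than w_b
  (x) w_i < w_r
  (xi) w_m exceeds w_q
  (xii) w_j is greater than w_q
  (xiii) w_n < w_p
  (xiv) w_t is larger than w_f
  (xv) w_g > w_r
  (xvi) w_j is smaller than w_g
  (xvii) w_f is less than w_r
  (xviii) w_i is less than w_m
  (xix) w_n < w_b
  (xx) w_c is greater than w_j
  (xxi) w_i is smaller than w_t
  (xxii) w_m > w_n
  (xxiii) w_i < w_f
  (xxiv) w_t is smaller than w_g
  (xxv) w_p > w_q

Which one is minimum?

w_q

w_n is not least since w_q < w_n; w_i is not least since w_q < w_i; w_p is not least since w_n < w_p; w_j is not least since w_q < w_j; w_f is not least since w_i < w_f; w_t is not least since w_f < w_t; w_m is not least since w_q < w_m; w_r is not least since w_i < w_r; w_g is not least since w_j < w_g; w_c is not least since w_t < w_c; w_b is not least since w_q < w_b.
Only w_q has nothing below it, so w_q is the minimum.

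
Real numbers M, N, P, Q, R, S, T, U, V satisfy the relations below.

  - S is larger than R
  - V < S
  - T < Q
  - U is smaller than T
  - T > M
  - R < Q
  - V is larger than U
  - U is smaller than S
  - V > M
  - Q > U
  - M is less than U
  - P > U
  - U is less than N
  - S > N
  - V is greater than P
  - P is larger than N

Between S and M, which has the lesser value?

Following the relations from M: M < U < N < P < V < S.
So M < S; M is the smaller of the two.

M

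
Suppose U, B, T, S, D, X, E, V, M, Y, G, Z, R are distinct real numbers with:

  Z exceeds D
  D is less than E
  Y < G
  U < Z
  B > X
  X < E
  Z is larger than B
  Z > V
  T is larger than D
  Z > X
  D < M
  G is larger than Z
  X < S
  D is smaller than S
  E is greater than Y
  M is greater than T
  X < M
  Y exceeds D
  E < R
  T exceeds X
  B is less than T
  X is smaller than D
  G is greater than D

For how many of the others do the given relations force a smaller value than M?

Directly below M: X, D, T.
One step further: B (4 so far).
Nothing else is reachable below M; 4 in all.

4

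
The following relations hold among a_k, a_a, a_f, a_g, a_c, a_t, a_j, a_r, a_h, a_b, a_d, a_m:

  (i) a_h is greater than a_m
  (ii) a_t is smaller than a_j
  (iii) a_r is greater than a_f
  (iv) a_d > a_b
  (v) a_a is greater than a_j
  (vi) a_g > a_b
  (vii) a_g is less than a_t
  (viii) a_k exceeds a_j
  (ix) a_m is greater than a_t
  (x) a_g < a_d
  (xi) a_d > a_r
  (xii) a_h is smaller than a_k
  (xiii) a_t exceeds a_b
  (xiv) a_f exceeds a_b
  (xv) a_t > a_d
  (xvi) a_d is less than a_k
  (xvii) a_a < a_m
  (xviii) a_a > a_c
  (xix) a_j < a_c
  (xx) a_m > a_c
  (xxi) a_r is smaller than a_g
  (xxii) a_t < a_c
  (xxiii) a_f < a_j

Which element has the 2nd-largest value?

a_h

Chaining the given pairs: a_b < a_f < a_r < a_g < a_d < a_t < a_j < a_c < a_a < a_m < a_h < a_k.
Counting 2 from the largest end gives a_h.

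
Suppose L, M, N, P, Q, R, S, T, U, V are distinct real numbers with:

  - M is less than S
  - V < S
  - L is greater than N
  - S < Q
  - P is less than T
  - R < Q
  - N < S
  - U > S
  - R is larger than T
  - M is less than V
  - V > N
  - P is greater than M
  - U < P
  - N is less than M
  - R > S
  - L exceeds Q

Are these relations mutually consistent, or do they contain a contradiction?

Every relation is compatible with N < M < V < S < U < P < T < R < Q < L; the set is consistent.

consistent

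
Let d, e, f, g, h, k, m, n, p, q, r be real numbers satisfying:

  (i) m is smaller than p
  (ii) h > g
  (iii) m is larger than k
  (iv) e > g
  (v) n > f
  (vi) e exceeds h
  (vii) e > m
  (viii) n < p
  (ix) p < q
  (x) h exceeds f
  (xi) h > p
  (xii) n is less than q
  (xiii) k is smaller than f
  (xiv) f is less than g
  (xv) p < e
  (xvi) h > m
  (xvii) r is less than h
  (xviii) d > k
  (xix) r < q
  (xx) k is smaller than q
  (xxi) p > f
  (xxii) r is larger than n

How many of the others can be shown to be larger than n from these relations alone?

5

From n the given relations immediately reach p, r, q.
From those, h, e — 5 in total.
Nothing else is reachable above n; 5 in all.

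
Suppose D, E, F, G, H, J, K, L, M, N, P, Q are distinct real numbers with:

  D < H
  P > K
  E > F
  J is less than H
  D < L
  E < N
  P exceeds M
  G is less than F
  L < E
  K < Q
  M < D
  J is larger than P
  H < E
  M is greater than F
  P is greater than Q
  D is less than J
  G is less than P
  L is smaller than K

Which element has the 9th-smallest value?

J

Chaining the given pairs: G < F < M < D < L < K < Q < P < J < H < E < N.
The 9th smallest is J.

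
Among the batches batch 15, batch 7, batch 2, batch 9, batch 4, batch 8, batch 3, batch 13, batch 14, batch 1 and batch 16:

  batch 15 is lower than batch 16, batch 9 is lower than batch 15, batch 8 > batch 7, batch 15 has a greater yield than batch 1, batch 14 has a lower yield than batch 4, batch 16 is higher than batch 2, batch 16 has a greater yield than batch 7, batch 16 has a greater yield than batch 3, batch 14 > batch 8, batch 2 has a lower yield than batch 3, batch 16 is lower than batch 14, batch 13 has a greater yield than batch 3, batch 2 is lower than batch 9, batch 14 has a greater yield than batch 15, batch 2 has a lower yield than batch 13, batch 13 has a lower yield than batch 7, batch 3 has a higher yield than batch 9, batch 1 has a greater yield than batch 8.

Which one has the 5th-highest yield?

The consecutive relations fix a unique order: batch 2 < batch 9 < batch 3 < batch 13 < batch 7 < batch 8 < batch 1 < batch 15 < batch 16 < batch 14 < batch 4.
The 5th largest is batch 1.

batch 1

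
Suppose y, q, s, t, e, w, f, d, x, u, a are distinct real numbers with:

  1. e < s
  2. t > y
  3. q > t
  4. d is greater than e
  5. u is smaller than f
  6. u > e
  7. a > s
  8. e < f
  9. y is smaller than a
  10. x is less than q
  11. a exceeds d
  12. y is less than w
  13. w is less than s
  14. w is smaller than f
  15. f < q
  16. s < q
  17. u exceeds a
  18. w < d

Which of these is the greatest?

q

Chaining downward from q: directly below it, s, x, f, t; then y, w, e, u; then a; then d.
That covers every other element, and nothing is given above q, so q is the greatest.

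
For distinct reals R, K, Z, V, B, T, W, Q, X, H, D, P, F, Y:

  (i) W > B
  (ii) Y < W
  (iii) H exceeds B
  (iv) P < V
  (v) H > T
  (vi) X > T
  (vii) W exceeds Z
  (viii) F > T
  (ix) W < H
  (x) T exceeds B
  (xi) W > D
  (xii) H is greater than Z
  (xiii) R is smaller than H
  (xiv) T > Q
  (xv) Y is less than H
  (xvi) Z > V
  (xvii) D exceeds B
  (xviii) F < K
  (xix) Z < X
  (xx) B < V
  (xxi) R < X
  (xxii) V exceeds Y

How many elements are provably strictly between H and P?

Chaining upward from P reaches: V, Z, W, X.
Chaining downward from H reaches: B, Y, R, Q, T, V, D, Z, W.
Strictly between P and H are those in both lists: V, Z, W — 3 elements.

3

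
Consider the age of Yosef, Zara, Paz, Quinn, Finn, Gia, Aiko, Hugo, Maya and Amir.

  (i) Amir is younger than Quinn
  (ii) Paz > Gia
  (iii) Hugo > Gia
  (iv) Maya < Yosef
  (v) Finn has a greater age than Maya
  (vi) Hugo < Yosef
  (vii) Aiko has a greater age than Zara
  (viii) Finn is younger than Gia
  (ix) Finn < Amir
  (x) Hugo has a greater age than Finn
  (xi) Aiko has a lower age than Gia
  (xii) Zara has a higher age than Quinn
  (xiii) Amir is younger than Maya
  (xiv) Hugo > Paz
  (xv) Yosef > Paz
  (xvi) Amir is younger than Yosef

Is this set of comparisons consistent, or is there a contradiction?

We have Amir < Maya stated directly, yet also Maya < Finn < Amir by chaining the others — so Maya < Amir. Contradiction.

inconsistent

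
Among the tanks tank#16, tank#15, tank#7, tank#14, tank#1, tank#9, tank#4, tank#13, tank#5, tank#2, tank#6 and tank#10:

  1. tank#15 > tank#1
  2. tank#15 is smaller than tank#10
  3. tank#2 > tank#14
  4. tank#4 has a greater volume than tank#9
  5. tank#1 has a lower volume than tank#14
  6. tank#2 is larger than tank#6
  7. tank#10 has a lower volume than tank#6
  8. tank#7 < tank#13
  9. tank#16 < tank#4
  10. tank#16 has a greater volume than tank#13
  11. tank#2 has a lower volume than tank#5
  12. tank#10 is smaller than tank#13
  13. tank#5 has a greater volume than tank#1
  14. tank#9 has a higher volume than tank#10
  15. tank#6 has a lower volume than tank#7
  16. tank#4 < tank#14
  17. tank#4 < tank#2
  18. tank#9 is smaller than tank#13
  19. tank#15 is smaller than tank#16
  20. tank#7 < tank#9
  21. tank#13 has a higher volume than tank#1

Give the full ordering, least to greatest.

Each adjacent pair is fixed by a given relation: tank#1 < tank#15; tank#15 < tank#10; tank#10 < tank#6; tank#6 < tank#7; tank#7 < tank#9; tank#9 < tank#13; tank#13 < tank#16; tank#16 < tank#4; tank#4 < tank#14; tank#14 < tank#2; tank#2 < tank#5. Chaining them end to end gives the full order.

tank#1 < tank#15 < tank#10 < tank#6 < tank#7 < tank#9 < tank#13 < tank#16 < tank#4 < tank#14 < tank#2 < tank#5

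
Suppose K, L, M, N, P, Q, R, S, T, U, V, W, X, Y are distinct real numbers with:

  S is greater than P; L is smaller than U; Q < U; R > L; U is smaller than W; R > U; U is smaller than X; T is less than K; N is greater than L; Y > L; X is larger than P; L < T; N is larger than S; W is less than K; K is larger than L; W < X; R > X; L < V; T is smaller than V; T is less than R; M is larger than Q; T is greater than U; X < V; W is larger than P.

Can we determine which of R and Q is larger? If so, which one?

The relevant relations are Q < U; U < W; W < X; X < R.
Chaining these gives Q < U < W < X < R.
So R is larger.

R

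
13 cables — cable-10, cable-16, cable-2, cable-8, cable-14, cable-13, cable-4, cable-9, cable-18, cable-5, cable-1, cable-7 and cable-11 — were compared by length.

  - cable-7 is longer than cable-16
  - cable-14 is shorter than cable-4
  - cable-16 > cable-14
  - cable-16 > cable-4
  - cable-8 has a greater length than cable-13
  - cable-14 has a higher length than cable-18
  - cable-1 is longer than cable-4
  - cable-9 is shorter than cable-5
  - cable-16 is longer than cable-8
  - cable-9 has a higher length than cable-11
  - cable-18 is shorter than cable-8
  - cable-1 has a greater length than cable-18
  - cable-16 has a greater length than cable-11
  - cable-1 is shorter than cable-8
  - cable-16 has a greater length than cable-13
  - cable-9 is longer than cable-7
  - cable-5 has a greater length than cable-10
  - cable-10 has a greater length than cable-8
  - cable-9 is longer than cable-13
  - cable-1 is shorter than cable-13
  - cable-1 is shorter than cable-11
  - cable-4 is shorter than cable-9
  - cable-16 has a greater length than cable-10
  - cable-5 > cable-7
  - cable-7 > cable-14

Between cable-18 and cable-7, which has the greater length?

cable-18 < cable-14 < cable-4 < cable-1 < cable-13 < cable-8 < cable-10 < cable-16 < cable-7, by transitivity through cable-14, cable-4, cable-1, cable-13, cable-8, cable-10, cable-16.
So cable-18 < cable-7; cable-7 is the longer of the two.

cable-7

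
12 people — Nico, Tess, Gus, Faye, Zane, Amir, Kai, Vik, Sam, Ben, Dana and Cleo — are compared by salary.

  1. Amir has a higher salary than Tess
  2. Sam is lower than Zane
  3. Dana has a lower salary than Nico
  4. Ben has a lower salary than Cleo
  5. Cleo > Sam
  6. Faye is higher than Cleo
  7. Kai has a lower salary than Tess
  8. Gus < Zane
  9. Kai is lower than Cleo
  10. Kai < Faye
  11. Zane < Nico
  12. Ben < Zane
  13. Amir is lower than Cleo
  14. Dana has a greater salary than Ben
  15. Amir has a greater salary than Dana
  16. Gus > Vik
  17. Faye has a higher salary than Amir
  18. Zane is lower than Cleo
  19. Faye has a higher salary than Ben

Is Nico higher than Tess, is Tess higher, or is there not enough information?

undetermined

Following every chain through Tess: above Tess we get Amir, Cleo, Faye; below Tess we get Kai.
Nico is not reached, and no chain runs the other way from Nico to Tess.
So the given relations leave the order of Tess and Nico undetermined.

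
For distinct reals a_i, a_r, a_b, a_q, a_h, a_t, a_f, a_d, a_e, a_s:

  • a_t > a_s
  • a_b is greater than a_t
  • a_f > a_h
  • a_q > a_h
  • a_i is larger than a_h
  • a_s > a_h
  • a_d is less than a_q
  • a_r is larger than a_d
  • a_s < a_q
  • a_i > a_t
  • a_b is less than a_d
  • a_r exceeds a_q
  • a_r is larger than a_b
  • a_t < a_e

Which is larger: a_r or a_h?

a_r

Link the given pairs in sequence: a_h < a_s; a_s < a_t; a_t < a_b; a_b < a_d; a_d < a_q; a_q < a_r.
Chaining these gives a_h < a_s < a_t < a_b < a_d < a_q < a_r.
So a_h < a_r; a_r is the larger of the two.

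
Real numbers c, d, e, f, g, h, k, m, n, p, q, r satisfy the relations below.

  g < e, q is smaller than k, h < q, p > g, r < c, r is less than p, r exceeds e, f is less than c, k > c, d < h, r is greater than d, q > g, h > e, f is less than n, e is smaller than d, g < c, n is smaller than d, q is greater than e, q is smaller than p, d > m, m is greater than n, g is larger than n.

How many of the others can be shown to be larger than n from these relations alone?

Directly above n: g, m, d.
One step further: e, r, h, q, c, p (9 so far).
One step further: k (10 so far).
No other element is forced above n by the given relations, so the count is 10.

10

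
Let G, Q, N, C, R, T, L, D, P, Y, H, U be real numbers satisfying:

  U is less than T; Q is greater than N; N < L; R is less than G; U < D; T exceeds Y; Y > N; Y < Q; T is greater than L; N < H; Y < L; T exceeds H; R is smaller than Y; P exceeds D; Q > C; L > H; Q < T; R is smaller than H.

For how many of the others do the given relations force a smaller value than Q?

4

Directly below Q: N, Y, C.
One step further: R (4 so far).
No other element is forced below Q by the given relations, so the count is 4.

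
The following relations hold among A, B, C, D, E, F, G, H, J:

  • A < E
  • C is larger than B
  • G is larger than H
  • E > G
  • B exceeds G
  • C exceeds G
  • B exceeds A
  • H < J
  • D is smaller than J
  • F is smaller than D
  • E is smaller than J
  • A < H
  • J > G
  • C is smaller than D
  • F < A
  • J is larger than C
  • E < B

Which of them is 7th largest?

H

Piecing the relations together gives one ordering: F < A < H < G < E < B < C < D < J.
Counting 7 from the largest end gives H.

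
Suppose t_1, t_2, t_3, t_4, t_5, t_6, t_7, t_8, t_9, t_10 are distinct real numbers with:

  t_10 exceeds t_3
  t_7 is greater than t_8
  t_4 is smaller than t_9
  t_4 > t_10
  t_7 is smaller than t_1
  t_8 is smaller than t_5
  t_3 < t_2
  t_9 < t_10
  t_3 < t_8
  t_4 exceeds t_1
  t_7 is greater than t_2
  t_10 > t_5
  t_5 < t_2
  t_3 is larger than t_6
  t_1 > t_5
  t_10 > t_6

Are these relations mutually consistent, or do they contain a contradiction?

Chaining the given relations yields t_4 < t_9 < t_10, so t_4 < t_10. But one relation states t_10 < t_4. These cannot both hold.

inconsistent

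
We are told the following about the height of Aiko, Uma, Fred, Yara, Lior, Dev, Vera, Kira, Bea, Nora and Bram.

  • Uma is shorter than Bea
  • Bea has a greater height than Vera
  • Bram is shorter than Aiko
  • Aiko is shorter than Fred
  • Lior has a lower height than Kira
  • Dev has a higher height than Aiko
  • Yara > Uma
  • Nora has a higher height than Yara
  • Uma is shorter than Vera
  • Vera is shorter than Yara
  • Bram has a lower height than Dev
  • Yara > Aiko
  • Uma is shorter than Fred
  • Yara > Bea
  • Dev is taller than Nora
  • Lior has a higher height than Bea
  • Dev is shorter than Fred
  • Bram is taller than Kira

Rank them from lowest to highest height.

Uma < Vera < Bea < Lior < Kira < Bram < Aiko < Yara < Nora < Dev < Fred

Each adjacent pair is fixed by a given relation: Uma < Vera; Vera < Bea; Bea < Lior; Lior < Kira; Kira < Bram; Bram < Aiko; Aiko < Yara; Yara < Nora; Nora < Dev; Dev < Fred. Chaining them end to end gives the full order.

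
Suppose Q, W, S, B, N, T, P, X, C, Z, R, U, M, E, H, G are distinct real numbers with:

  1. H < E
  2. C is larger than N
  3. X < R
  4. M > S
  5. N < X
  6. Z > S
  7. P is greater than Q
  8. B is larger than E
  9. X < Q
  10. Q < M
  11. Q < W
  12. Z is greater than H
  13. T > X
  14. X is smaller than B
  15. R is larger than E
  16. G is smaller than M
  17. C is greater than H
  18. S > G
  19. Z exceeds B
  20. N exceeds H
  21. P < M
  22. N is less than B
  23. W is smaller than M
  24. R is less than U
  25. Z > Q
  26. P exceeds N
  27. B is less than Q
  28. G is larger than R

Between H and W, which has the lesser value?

The relevant relations are H < N; N < X; X < B; B < Q; Q < W.
Chaining these gives H < N < X < B < Q < W.
So H < W; H is the smaller of the two.

H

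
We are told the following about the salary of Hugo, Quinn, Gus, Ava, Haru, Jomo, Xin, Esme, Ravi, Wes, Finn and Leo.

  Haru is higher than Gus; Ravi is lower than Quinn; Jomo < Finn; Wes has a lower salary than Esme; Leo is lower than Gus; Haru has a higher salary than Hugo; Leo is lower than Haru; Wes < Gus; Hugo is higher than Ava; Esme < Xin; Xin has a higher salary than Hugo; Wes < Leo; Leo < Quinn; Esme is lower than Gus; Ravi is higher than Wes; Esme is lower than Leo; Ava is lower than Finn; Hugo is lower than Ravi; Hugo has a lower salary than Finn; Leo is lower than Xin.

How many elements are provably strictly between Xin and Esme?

Chaining upward from Esme reaches: Leo, Gus, Haru, Quinn.
Chaining downward from Xin reaches: Wes, Ava, Hugo, Leo.
Strictly between Esme and Xin are those in both lists: Leo — 1 element.

1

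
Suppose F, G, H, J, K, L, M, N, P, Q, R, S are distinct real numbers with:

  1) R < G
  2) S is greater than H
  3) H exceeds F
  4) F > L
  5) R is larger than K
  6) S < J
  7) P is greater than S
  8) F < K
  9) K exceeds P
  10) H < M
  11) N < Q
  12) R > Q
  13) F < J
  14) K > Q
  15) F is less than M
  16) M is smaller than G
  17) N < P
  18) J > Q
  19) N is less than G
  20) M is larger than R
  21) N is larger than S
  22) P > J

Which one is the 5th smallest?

Piecing the relations together gives one ordering: L < F < H < S < N < Q < J < P < K < R < M < G.
The 5th smallest is N.

N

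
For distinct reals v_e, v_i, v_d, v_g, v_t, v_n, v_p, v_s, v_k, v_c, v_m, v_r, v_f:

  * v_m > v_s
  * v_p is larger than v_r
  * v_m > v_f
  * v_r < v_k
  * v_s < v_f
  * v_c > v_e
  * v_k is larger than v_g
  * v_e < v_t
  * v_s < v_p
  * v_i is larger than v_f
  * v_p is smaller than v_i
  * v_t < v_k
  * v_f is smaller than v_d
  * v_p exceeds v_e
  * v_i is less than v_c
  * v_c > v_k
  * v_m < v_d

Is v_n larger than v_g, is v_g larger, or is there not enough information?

Following every chain through v_g: above v_g we get v_k, v_c.
v_n is not reached, and no chain runs the other way from v_n to v_g.
So the given relations leave the order of v_g and v_n undetermined.

undetermined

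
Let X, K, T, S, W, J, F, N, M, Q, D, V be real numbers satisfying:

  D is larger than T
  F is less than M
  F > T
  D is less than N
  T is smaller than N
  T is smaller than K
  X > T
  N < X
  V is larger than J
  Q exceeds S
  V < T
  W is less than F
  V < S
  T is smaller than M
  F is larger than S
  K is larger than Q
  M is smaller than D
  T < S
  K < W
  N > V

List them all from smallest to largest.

J < V < T < S < Q < K < W < F < M < D < N < X

Each adjacent pair is fixed by a given relation: J < V; V < T; T < S; S < Q; Q < K; K < W; W < F; F < M; M < D; D < N; N < X. Chaining them end to end gives the full order.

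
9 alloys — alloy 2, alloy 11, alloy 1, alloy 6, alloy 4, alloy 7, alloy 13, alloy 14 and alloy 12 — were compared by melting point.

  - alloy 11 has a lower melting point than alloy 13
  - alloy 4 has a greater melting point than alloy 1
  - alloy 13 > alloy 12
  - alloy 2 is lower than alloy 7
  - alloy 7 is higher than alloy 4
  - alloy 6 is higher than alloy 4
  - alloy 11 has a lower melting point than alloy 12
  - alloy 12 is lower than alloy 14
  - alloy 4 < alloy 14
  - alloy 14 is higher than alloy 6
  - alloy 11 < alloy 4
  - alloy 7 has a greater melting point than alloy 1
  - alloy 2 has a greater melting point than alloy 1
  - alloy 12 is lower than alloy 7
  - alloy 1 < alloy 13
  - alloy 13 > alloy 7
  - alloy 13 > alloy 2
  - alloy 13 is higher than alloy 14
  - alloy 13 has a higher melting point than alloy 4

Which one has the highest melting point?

alloy 11 is not greatest since alloy 11 < alloy 4; alloy 1 is not greatest since alloy 1 < alloy 7; alloy 4 is not greatest since alloy 4 < alloy 6; alloy 12 is not greatest since alloy 12 < alloy 14; alloy 2 is not greatest since alloy 2 < alloy 7; alloy 6 is not greatest since alloy 6 < alloy 14; alloy 7 is not greatest since alloy 7 < alloy 13; alloy 14 is not greatest since alloy 14 < alloy 13.
Only alloy 13 has nothing above it, so alloy 13 is the highest melting point.

alloy 13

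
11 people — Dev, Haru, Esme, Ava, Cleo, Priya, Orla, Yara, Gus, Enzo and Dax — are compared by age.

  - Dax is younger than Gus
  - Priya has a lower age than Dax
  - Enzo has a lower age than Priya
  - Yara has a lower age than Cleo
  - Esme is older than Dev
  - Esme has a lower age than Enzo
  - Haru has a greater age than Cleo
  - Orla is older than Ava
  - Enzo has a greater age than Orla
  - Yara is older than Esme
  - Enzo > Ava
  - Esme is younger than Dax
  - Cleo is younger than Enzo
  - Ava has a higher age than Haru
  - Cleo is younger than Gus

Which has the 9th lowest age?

Chaining the given pairs: Dev < Esme < Yara < Cleo < Haru < Ava < Orla < Enzo < Priya < Dax < Gus.
Counting 9 from the smallest end gives Priya.

Priya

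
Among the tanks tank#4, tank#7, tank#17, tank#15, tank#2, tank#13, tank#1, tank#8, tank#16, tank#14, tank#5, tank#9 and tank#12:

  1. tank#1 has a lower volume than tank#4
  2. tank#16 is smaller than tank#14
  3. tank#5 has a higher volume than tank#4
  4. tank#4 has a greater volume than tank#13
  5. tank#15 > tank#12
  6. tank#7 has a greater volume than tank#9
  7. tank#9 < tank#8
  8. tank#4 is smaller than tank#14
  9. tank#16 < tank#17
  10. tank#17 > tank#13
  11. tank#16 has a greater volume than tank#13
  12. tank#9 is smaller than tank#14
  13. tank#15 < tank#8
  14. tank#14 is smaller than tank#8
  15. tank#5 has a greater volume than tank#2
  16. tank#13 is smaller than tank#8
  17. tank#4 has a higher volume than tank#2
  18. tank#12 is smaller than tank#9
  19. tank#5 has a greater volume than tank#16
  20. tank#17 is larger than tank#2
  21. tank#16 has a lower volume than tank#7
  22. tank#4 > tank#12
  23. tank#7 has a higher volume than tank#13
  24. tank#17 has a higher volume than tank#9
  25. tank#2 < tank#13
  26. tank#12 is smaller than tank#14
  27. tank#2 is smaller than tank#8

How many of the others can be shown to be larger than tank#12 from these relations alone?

8

Directly above tank#12: tank#9, tank#4, tank#15, tank#14.
One step further: tank#17, tank#5, tank#8, tank#7 (8 so far).
Nothing else is reachable above tank#12; 8 in all.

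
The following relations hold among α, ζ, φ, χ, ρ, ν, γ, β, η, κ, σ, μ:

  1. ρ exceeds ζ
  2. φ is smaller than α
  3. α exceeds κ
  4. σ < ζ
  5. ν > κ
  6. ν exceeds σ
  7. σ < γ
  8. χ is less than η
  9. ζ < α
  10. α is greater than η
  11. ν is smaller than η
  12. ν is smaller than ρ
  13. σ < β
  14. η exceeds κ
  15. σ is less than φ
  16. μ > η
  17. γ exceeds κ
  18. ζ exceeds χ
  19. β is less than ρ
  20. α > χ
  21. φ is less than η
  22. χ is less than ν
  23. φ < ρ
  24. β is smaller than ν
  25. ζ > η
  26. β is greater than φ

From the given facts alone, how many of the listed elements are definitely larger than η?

The elements the relations force above η are μ, ζ, ρ, α — no chain reaches any other.
That is 4.

4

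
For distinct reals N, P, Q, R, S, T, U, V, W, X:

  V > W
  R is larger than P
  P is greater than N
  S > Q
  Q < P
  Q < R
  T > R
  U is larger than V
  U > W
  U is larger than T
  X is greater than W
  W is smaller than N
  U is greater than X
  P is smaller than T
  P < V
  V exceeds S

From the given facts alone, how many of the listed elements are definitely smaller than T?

5

The elements the relations force below T are W, Q, N, P, R — no chain reaches any other.
That is 5.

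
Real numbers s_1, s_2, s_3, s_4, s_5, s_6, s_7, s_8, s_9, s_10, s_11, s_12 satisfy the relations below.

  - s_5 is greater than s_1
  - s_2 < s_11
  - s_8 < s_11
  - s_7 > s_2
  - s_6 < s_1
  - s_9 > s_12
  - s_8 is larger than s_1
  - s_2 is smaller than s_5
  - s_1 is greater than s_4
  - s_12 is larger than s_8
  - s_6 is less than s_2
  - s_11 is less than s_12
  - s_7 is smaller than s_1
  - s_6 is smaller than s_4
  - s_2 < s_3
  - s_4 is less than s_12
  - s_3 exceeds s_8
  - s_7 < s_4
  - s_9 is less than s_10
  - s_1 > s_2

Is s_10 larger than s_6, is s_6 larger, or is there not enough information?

s_10

s_6 < s_2 and s_2 < s_7 give s_6 < s_7.
Then s_7 < s_4 extends the chain to s_4.
With s_4 < s_1: s_6 < s_2 < s_7 < s_4 < s_1.
With s_1 < s_8: s_6 < s_2 < s_7 < s_4 < s_1 < s_8.
Then s_8 < s_12 extends the chain to s_12.
Then s_12 < s_9 extends the chain to s_9.
With s_9 < s_10: s_6 < s_2 < s_7 < s_4 < s_1 < s_8 < s_12 < s_9 < s_10.
So s_10 is larger.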